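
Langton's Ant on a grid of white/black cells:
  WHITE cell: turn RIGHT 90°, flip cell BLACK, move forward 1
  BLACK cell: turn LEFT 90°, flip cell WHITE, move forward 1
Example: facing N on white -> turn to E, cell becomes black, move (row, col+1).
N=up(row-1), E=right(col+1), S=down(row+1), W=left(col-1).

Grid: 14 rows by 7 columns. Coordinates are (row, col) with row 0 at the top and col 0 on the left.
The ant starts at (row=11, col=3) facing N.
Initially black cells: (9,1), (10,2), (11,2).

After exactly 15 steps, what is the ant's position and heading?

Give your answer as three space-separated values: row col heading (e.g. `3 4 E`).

Answer: 10 5 E

Derivation:
Step 1: on WHITE (11,3): turn R to E, flip to black, move to (11,4). |black|=4
Step 2: on WHITE (11,4): turn R to S, flip to black, move to (12,4). |black|=5
Step 3: on WHITE (12,4): turn R to W, flip to black, move to (12,3). |black|=6
Step 4: on WHITE (12,3): turn R to N, flip to black, move to (11,3). |black|=7
Step 5: on BLACK (11,3): turn L to W, flip to white, move to (11,2). |black|=6
Step 6: on BLACK (11,2): turn L to S, flip to white, move to (12,2). |black|=5
Step 7: on WHITE (12,2): turn R to W, flip to black, move to (12,1). |black|=6
Step 8: on WHITE (12,1): turn R to N, flip to black, move to (11,1). |black|=7
Step 9: on WHITE (11,1): turn R to E, flip to black, move to (11,2). |black|=8
Step 10: on WHITE (11,2): turn R to S, flip to black, move to (12,2). |black|=9
Step 11: on BLACK (12,2): turn L to E, flip to white, move to (12,3). |black|=8
Step 12: on BLACK (12,3): turn L to N, flip to white, move to (11,3). |black|=7
Step 13: on WHITE (11,3): turn R to E, flip to black, move to (11,4). |black|=8
Step 14: on BLACK (11,4): turn L to N, flip to white, move to (10,4). |black|=7
Step 15: on WHITE (10,4): turn R to E, flip to black, move to (10,5). |black|=8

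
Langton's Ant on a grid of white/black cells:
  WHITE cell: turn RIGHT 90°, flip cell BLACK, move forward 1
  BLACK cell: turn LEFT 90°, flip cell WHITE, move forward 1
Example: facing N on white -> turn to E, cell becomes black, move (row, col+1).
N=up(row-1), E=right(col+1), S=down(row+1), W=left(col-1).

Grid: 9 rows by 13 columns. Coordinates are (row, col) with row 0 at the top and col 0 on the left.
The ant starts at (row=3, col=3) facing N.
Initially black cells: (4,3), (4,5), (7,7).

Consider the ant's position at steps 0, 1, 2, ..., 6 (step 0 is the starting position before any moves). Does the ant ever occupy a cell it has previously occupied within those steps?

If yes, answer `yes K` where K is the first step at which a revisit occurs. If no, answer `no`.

Step 1: on WHITE (3,3): turn R to E, flip to black, move to (3,4). |black|=4 — new cell
Step 2: on WHITE (3,4): turn R to S, flip to black, move to (4,4). |black|=5 — new cell
Step 3: on WHITE (4,4): turn R to W, flip to black, move to (4,3). |black|=6 — new cell
Step 4: on BLACK (4,3): turn L to S, flip to white, move to (5,3). |black|=5 — new cell
Step 5: on WHITE (5,3): turn R to W, flip to black, move to (5,2). |black|=6 — new cell
Step 6: on WHITE (5,2): turn R to N, flip to black, move to (4,2). |black|=7 — new cell
No revisit within 6 steps.

Answer: no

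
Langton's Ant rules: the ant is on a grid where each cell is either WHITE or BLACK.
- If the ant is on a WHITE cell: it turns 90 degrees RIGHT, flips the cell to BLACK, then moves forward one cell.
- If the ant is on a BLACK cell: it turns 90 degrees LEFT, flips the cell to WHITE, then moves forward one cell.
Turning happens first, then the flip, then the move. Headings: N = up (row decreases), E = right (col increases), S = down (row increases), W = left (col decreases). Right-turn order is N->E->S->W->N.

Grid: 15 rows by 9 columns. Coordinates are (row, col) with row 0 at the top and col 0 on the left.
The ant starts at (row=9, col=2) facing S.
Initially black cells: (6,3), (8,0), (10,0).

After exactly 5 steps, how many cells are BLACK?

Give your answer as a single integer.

Answer: 6

Derivation:
Step 1: on WHITE (9,2): turn R to W, flip to black, move to (9,1). |black|=4
Step 2: on WHITE (9,1): turn R to N, flip to black, move to (8,1). |black|=5
Step 3: on WHITE (8,1): turn R to E, flip to black, move to (8,2). |black|=6
Step 4: on WHITE (8,2): turn R to S, flip to black, move to (9,2). |black|=7
Step 5: on BLACK (9,2): turn L to E, flip to white, move to (9,3). |black|=6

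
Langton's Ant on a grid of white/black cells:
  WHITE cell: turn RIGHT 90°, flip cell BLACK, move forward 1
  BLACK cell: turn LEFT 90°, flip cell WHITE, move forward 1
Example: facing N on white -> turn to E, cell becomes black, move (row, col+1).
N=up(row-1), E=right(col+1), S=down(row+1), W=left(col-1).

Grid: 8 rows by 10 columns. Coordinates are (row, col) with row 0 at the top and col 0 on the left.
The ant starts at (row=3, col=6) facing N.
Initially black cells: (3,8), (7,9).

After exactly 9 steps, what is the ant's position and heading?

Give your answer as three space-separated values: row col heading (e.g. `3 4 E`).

Answer: 3 5 W

Derivation:
Step 1: on WHITE (3,6): turn R to E, flip to black, move to (3,7). |black|=3
Step 2: on WHITE (3,7): turn R to S, flip to black, move to (4,7). |black|=4
Step 3: on WHITE (4,7): turn R to W, flip to black, move to (4,6). |black|=5
Step 4: on WHITE (4,6): turn R to N, flip to black, move to (3,6). |black|=6
Step 5: on BLACK (3,6): turn L to W, flip to white, move to (3,5). |black|=5
Step 6: on WHITE (3,5): turn R to N, flip to black, move to (2,5). |black|=6
Step 7: on WHITE (2,5): turn R to E, flip to black, move to (2,6). |black|=7
Step 8: on WHITE (2,6): turn R to S, flip to black, move to (3,6). |black|=8
Step 9: on WHITE (3,6): turn R to W, flip to black, move to (3,5). |black|=9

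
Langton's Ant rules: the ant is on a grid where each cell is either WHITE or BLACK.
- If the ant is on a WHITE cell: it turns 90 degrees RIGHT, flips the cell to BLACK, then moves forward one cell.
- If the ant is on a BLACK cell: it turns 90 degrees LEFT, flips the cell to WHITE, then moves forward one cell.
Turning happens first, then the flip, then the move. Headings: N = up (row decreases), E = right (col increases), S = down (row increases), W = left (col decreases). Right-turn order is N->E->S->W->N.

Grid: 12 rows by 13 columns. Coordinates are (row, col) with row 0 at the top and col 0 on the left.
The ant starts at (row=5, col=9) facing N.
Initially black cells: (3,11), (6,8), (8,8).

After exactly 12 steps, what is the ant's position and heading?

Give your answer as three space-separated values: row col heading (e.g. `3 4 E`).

Answer: 5 9 N

Derivation:
Step 1: on WHITE (5,9): turn R to E, flip to black, move to (5,10). |black|=4
Step 2: on WHITE (5,10): turn R to S, flip to black, move to (6,10). |black|=5
Step 3: on WHITE (6,10): turn R to W, flip to black, move to (6,9). |black|=6
Step 4: on WHITE (6,9): turn R to N, flip to black, move to (5,9). |black|=7
Step 5: on BLACK (5,9): turn L to W, flip to white, move to (5,8). |black|=6
Step 6: on WHITE (5,8): turn R to N, flip to black, move to (4,8). |black|=7
Step 7: on WHITE (4,8): turn R to E, flip to black, move to (4,9). |black|=8
Step 8: on WHITE (4,9): turn R to S, flip to black, move to (5,9). |black|=9
Step 9: on WHITE (5,9): turn R to W, flip to black, move to (5,8). |black|=10
Step 10: on BLACK (5,8): turn L to S, flip to white, move to (6,8). |black|=9
Step 11: on BLACK (6,8): turn L to E, flip to white, move to (6,9). |black|=8
Step 12: on BLACK (6,9): turn L to N, flip to white, move to (5,9). |black|=7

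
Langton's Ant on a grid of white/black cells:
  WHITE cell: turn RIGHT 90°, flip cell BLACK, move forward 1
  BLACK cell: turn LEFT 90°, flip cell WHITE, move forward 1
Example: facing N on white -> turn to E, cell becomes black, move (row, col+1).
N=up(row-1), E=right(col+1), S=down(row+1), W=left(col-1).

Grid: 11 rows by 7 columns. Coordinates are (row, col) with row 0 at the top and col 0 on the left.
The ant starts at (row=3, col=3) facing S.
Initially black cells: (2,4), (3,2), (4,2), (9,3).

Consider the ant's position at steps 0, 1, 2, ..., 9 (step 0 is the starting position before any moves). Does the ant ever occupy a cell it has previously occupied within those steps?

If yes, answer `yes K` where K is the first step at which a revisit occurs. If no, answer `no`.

Answer: yes 6

Derivation:
Step 1: on WHITE (3,3): turn R to W, flip to black, move to (3,2). |black|=5 — new cell
Step 2: on BLACK (3,2): turn L to S, flip to white, move to (4,2). |black|=4 — new cell
Step 3: on BLACK (4,2): turn L to E, flip to white, move to (4,3). |black|=3 — new cell
Step 4: on WHITE (4,3): turn R to S, flip to black, move to (5,3). |black|=4 — new cell
Step 5: on WHITE (5,3): turn R to W, flip to black, move to (5,2). |black|=5 — new cell
Step 6: on WHITE (5,2): turn R to N, flip to black, move to (4,2). |black|=6 — REVISIT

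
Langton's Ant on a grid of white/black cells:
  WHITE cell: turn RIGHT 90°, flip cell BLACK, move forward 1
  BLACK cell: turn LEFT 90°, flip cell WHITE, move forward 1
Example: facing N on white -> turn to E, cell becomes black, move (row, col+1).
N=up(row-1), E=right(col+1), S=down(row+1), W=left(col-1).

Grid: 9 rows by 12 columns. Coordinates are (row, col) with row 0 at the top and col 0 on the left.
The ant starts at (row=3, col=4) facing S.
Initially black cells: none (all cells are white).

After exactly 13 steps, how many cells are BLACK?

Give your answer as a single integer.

Step 1: on WHITE (3,4): turn R to W, flip to black, move to (3,3). |black|=1
Step 2: on WHITE (3,3): turn R to N, flip to black, move to (2,3). |black|=2
Step 3: on WHITE (2,3): turn R to E, flip to black, move to (2,4). |black|=3
Step 4: on WHITE (2,4): turn R to S, flip to black, move to (3,4). |black|=4
Step 5: on BLACK (3,4): turn L to E, flip to white, move to (3,5). |black|=3
Step 6: on WHITE (3,5): turn R to S, flip to black, move to (4,5). |black|=4
Step 7: on WHITE (4,5): turn R to W, flip to black, move to (4,4). |black|=5
Step 8: on WHITE (4,4): turn R to N, flip to black, move to (3,4). |black|=6
Step 9: on WHITE (3,4): turn R to E, flip to black, move to (3,5). |black|=7
Step 10: on BLACK (3,5): turn L to N, flip to white, move to (2,5). |black|=6
Step 11: on WHITE (2,5): turn R to E, flip to black, move to (2,6). |black|=7
Step 12: on WHITE (2,6): turn R to S, flip to black, move to (3,6). |black|=8
Step 13: on WHITE (3,6): turn R to W, flip to black, move to (3,5). |black|=9

Answer: 9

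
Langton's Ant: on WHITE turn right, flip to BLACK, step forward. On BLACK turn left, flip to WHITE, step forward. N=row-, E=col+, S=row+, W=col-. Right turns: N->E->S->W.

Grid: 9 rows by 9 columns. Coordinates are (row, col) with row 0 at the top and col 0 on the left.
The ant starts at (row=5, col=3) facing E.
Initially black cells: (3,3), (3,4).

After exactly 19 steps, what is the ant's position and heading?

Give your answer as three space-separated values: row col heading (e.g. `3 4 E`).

Answer: 5 4 S

Derivation:
Step 1: on WHITE (5,3): turn R to S, flip to black, move to (6,3). |black|=3
Step 2: on WHITE (6,3): turn R to W, flip to black, move to (6,2). |black|=4
Step 3: on WHITE (6,2): turn R to N, flip to black, move to (5,2). |black|=5
Step 4: on WHITE (5,2): turn R to E, flip to black, move to (5,3). |black|=6
Step 5: on BLACK (5,3): turn L to N, flip to white, move to (4,3). |black|=5
Step 6: on WHITE (4,3): turn R to E, flip to black, move to (4,4). |black|=6
Step 7: on WHITE (4,4): turn R to S, flip to black, move to (5,4). |black|=7
Step 8: on WHITE (5,4): turn R to W, flip to black, move to (5,3). |black|=8
Step 9: on WHITE (5,3): turn R to N, flip to black, move to (4,3). |black|=9
Step 10: on BLACK (4,3): turn L to W, flip to white, move to (4,2). |black|=8
Step 11: on WHITE (4,2): turn R to N, flip to black, move to (3,2). |black|=9
Step 12: on WHITE (3,2): turn R to E, flip to black, move to (3,3). |black|=10
Step 13: on BLACK (3,3): turn L to N, flip to white, move to (2,3). |black|=9
Step 14: on WHITE (2,3): turn R to E, flip to black, move to (2,4). |black|=10
Step 15: on WHITE (2,4): turn R to S, flip to black, move to (3,4). |black|=11
Step 16: on BLACK (3,4): turn L to E, flip to white, move to (3,5). |black|=10
Step 17: on WHITE (3,5): turn R to S, flip to black, move to (4,5). |black|=11
Step 18: on WHITE (4,5): turn R to W, flip to black, move to (4,4). |black|=12
Step 19: on BLACK (4,4): turn L to S, flip to white, move to (5,4). |black|=11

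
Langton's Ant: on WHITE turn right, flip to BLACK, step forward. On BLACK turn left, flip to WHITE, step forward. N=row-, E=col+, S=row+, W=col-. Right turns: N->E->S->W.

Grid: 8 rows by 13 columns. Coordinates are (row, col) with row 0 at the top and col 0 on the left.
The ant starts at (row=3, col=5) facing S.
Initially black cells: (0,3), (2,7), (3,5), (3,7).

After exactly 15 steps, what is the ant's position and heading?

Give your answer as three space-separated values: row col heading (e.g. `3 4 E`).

Answer: 0 7 E

Derivation:
Step 1: on BLACK (3,5): turn L to E, flip to white, move to (3,6). |black|=3
Step 2: on WHITE (3,6): turn R to S, flip to black, move to (4,6). |black|=4
Step 3: on WHITE (4,6): turn R to W, flip to black, move to (4,5). |black|=5
Step 4: on WHITE (4,5): turn R to N, flip to black, move to (3,5). |black|=6
Step 5: on WHITE (3,5): turn R to E, flip to black, move to (3,6). |black|=7
Step 6: on BLACK (3,6): turn L to N, flip to white, move to (2,6). |black|=6
Step 7: on WHITE (2,6): turn R to E, flip to black, move to (2,7). |black|=7
Step 8: on BLACK (2,7): turn L to N, flip to white, move to (1,7). |black|=6
Step 9: on WHITE (1,7): turn R to E, flip to black, move to (1,8). |black|=7
Step 10: on WHITE (1,8): turn R to S, flip to black, move to (2,8). |black|=8
Step 11: on WHITE (2,8): turn R to W, flip to black, move to (2,7). |black|=9
Step 12: on WHITE (2,7): turn R to N, flip to black, move to (1,7). |black|=10
Step 13: on BLACK (1,7): turn L to W, flip to white, move to (1,6). |black|=9
Step 14: on WHITE (1,6): turn R to N, flip to black, move to (0,6). |black|=10
Step 15: on WHITE (0,6): turn R to E, flip to black, move to (0,7). |black|=11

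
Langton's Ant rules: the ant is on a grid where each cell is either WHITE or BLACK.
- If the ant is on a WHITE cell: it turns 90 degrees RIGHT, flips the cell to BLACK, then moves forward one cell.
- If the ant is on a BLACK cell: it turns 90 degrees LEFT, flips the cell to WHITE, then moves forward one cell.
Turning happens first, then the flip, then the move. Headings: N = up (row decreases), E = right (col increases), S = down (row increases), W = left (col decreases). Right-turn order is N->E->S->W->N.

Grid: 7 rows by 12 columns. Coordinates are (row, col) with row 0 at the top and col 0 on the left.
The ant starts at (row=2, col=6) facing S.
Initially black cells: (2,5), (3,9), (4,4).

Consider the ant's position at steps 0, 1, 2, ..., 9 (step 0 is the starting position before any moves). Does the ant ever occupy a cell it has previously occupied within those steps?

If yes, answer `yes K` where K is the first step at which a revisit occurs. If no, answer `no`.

Answer: yes 5

Derivation:
Step 1: on WHITE (2,6): turn R to W, flip to black, move to (2,5). |black|=4 — new cell
Step 2: on BLACK (2,5): turn L to S, flip to white, move to (3,5). |black|=3 — new cell
Step 3: on WHITE (3,5): turn R to W, flip to black, move to (3,4). |black|=4 — new cell
Step 4: on WHITE (3,4): turn R to N, flip to black, move to (2,4). |black|=5 — new cell
Step 5: on WHITE (2,4): turn R to E, flip to black, move to (2,5). |black|=6 — REVISIT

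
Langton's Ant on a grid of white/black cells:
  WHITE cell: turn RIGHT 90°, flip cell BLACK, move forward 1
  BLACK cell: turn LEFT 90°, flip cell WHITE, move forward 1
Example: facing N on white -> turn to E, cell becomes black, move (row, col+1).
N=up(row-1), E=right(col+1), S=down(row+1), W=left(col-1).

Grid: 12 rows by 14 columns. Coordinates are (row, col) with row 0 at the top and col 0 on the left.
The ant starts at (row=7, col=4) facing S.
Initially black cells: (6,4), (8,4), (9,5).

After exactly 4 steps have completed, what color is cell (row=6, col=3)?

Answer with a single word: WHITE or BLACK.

Step 1: on WHITE (7,4): turn R to W, flip to black, move to (7,3). |black|=4
Step 2: on WHITE (7,3): turn R to N, flip to black, move to (6,3). |black|=5
Step 3: on WHITE (6,3): turn R to E, flip to black, move to (6,4). |black|=6
Step 4: on BLACK (6,4): turn L to N, flip to white, move to (5,4). |black|=5

Answer: BLACK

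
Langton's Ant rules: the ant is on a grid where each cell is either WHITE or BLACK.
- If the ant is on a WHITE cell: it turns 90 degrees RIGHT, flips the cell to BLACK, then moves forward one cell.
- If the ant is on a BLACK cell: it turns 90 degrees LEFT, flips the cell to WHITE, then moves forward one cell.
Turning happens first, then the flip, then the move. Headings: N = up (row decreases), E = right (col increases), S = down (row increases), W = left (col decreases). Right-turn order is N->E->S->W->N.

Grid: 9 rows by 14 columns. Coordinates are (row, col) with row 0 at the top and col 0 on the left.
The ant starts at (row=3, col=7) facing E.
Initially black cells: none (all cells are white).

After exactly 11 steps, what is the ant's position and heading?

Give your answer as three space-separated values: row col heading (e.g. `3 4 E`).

Step 1: on WHITE (3,7): turn R to S, flip to black, move to (4,7). |black|=1
Step 2: on WHITE (4,7): turn R to W, flip to black, move to (4,6). |black|=2
Step 3: on WHITE (4,6): turn R to N, flip to black, move to (3,6). |black|=3
Step 4: on WHITE (3,6): turn R to E, flip to black, move to (3,7). |black|=4
Step 5: on BLACK (3,7): turn L to N, flip to white, move to (2,7). |black|=3
Step 6: on WHITE (2,7): turn R to E, flip to black, move to (2,8). |black|=4
Step 7: on WHITE (2,8): turn R to S, flip to black, move to (3,8). |black|=5
Step 8: on WHITE (3,8): turn R to W, flip to black, move to (3,7). |black|=6
Step 9: on WHITE (3,7): turn R to N, flip to black, move to (2,7). |black|=7
Step 10: on BLACK (2,7): turn L to W, flip to white, move to (2,6). |black|=6
Step 11: on WHITE (2,6): turn R to N, flip to black, move to (1,6). |black|=7

Answer: 1 6 N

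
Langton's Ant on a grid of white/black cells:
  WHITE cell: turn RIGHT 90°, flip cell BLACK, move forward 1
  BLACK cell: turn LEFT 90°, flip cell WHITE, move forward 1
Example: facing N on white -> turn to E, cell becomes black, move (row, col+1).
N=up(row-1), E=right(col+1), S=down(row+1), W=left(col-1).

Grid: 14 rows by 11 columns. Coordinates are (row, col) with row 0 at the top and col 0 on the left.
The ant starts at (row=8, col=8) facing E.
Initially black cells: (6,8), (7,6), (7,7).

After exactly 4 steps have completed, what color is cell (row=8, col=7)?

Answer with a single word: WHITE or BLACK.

Step 1: on WHITE (8,8): turn R to S, flip to black, move to (9,8). |black|=4
Step 2: on WHITE (9,8): turn R to W, flip to black, move to (9,7). |black|=5
Step 3: on WHITE (9,7): turn R to N, flip to black, move to (8,7). |black|=6
Step 4: on WHITE (8,7): turn R to E, flip to black, move to (8,8). |black|=7

Answer: BLACK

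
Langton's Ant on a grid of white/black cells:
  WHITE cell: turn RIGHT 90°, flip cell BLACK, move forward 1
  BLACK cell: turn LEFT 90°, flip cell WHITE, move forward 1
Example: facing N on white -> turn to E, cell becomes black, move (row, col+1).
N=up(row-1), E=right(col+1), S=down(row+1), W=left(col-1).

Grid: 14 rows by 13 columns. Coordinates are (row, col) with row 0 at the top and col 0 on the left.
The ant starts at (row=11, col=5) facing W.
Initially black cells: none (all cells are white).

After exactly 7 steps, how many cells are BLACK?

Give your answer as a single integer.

Answer: 5

Derivation:
Step 1: on WHITE (11,5): turn R to N, flip to black, move to (10,5). |black|=1
Step 2: on WHITE (10,5): turn R to E, flip to black, move to (10,6). |black|=2
Step 3: on WHITE (10,6): turn R to S, flip to black, move to (11,6). |black|=3
Step 4: on WHITE (11,6): turn R to W, flip to black, move to (11,5). |black|=4
Step 5: on BLACK (11,5): turn L to S, flip to white, move to (12,5). |black|=3
Step 6: on WHITE (12,5): turn R to W, flip to black, move to (12,4). |black|=4
Step 7: on WHITE (12,4): turn R to N, flip to black, move to (11,4). |black|=5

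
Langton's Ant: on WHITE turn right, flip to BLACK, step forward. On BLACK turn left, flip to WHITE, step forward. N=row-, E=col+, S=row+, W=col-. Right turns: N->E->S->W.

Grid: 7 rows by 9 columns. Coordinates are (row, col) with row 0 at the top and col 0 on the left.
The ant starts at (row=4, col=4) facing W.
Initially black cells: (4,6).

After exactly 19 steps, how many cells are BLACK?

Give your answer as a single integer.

Answer: 8

Derivation:
Step 1: on WHITE (4,4): turn R to N, flip to black, move to (3,4). |black|=2
Step 2: on WHITE (3,4): turn R to E, flip to black, move to (3,5). |black|=3
Step 3: on WHITE (3,5): turn R to S, flip to black, move to (4,5). |black|=4
Step 4: on WHITE (4,5): turn R to W, flip to black, move to (4,4). |black|=5
Step 5: on BLACK (4,4): turn L to S, flip to white, move to (5,4). |black|=4
Step 6: on WHITE (5,4): turn R to W, flip to black, move to (5,3). |black|=5
Step 7: on WHITE (5,3): turn R to N, flip to black, move to (4,3). |black|=6
Step 8: on WHITE (4,3): turn R to E, flip to black, move to (4,4). |black|=7
Step 9: on WHITE (4,4): turn R to S, flip to black, move to (5,4). |black|=8
Step 10: on BLACK (5,4): turn L to E, flip to white, move to (5,5). |black|=7
Step 11: on WHITE (5,5): turn R to S, flip to black, move to (6,5). |black|=8
Step 12: on WHITE (6,5): turn R to W, flip to black, move to (6,4). |black|=9
Step 13: on WHITE (6,4): turn R to N, flip to black, move to (5,4). |black|=10
Step 14: on WHITE (5,4): turn R to E, flip to black, move to (5,5). |black|=11
Step 15: on BLACK (5,5): turn L to N, flip to white, move to (4,5). |black|=10
Step 16: on BLACK (4,5): turn L to W, flip to white, move to (4,4). |black|=9
Step 17: on BLACK (4,4): turn L to S, flip to white, move to (5,4). |black|=8
Step 18: on BLACK (5,4): turn L to E, flip to white, move to (5,5). |black|=7
Step 19: on WHITE (5,5): turn R to S, flip to black, move to (6,5). |black|=8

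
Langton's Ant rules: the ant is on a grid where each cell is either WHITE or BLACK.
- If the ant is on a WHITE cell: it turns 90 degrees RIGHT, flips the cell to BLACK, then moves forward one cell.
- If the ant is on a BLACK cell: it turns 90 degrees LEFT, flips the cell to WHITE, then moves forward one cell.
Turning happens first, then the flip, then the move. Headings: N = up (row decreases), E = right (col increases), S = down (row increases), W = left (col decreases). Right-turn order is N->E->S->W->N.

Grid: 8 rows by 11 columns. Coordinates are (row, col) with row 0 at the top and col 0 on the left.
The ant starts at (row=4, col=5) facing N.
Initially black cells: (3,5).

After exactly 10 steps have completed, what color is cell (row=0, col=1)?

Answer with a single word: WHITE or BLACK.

Step 1: on WHITE (4,5): turn R to E, flip to black, move to (4,6). |black|=2
Step 2: on WHITE (4,6): turn R to S, flip to black, move to (5,6). |black|=3
Step 3: on WHITE (5,6): turn R to W, flip to black, move to (5,5). |black|=4
Step 4: on WHITE (5,5): turn R to N, flip to black, move to (4,5). |black|=5
Step 5: on BLACK (4,5): turn L to W, flip to white, move to (4,4). |black|=4
Step 6: on WHITE (4,4): turn R to N, flip to black, move to (3,4). |black|=5
Step 7: on WHITE (3,4): turn R to E, flip to black, move to (3,5). |black|=6
Step 8: on BLACK (3,5): turn L to N, flip to white, move to (2,5). |black|=5
Step 9: on WHITE (2,5): turn R to E, flip to black, move to (2,6). |black|=6
Step 10: on WHITE (2,6): turn R to S, flip to black, move to (3,6). |black|=7

Answer: WHITE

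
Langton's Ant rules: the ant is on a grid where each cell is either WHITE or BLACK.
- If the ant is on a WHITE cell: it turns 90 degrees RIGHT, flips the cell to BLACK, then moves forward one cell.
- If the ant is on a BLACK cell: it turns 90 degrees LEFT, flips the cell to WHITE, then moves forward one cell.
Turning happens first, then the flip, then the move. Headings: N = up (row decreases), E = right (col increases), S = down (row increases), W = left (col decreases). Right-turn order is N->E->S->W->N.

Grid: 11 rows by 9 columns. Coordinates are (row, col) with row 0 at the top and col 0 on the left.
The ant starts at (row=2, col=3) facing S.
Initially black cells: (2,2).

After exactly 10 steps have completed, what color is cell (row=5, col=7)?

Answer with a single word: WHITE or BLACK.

Answer: WHITE

Derivation:
Step 1: on WHITE (2,3): turn R to W, flip to black, move to (2,2). |black|=2
Step 2: on BLACK (2,2): turn L to S, flip to white, move to (3,2). |black|=1
Step 3: on WHITE (3,2): turn R to W, flip to black, move to (3,1). |black|=2
Step 4: on WHITE (3,1): turn R to N, flip to black, move to (2,1). |black|=3
Step 5: on WHITE (2,1): turn R to E, flip to black, move to (2,2). |black|=4
Step 6: on WHITE (2,2): turn R to S, flip to black, move to (3,2). |black|=5
Step 7: on BLACK (3,2): turn L to E, flip to white, move to (3,3). |black|=4
Step 8: on WHITE (3,3): turn R to S, flip to black, move to (4,3). |black|=5
Step 9: on WHITE (4,3): turn R to W, flip to black, move to (4,2). |black|=6
Step 10: on WHITE (4,2): turn R to N, flip to black, move to (3,2). |black|=7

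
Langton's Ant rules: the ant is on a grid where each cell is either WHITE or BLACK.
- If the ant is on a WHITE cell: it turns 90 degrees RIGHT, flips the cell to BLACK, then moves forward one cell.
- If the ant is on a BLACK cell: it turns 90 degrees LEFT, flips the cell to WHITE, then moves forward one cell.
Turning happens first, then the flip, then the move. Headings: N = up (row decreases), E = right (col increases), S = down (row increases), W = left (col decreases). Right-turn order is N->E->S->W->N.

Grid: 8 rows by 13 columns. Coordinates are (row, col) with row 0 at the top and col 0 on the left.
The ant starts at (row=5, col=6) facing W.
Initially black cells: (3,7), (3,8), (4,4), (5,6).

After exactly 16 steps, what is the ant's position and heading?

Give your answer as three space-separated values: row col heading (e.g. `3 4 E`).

Step 1: on BLACK (5,6): turn L to S, flip to white, move to (6,6). |black|=3
Step 2: on WHITE (6,6): turn R to W, flip to black, move to (6,5). |black|=4
Step 3: on WHITE (6,5): turn R to N, flip to black, move to (5,5). |black|=5
Step 4: on WHITE (5,5): turn R to E, flip to black, move to (5,6). |black|=6
Step 5: on WHITE (5,6): turn R to S, flip to black, move to (6,6). |black|=7
Step 6: on BLACK (6,6): turn L to E, flip to white, move to (6,7). |black|=6
Step 7: on WHITE (6,7): turn R to S, flip to black, move to (7,7). |black|=7
Step 8: on WHITE (7,7): turn R to W, flip to black, move to (7,6). |black|=8
Step 9: on WHITE (7,6): turn R to N, flip to black, move to (6,6). |black|=9
Step 10: on WHITE (6,6): turn R to E, flip to black, move to (6,7). |black|=10
Step 11: on BLACK (6,7): turn L to N, flip to white, move to (5,7). |black|=9
Step 12: on WHITE (5,7): turn R to E, flip to black, move to (5,8). |black|=10
Step 13: on WHITE (5,8): turn R to S, flip to black, move to (6,8). |black|=11
Step 14: on WHITE (6,8): turn R to W, flip to black, move to (6,7). |black|=12
Step 15: on WHITE (6,7): turn R to N, flip to black, move to (5,7). |black|=13
Step 16: on BLACK (5,7): turn L to W, flip to white, move to (5,6). |black|=12

Answer: 5 6 W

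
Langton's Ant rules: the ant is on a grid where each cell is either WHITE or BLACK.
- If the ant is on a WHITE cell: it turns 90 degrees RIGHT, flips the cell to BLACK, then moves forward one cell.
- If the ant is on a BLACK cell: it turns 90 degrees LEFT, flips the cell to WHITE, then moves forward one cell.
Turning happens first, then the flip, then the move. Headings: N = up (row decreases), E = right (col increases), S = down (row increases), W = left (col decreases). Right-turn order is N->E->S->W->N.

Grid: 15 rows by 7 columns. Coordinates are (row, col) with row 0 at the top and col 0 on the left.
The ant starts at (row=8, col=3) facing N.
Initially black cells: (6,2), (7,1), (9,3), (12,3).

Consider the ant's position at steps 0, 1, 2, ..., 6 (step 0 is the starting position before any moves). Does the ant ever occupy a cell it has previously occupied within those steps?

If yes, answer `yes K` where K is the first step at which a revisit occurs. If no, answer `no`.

Answer: no

Derivation:
Step 1: on WHITE (8,3): turn R to E, flip to black, move to (8,4). |black|=5 — new cell
Step 2: on WHITE (8,4): turn R to S, flip to black, move to (9,4). |black|=6 — new cell
Step 3: on WHITE (9,4): turn R to W, flip to black, move to (9,3). |black|=7 — new cell
Step 4: on BLACK (9,3): turn L to S, flip to white, move to (10,3). |black|=6 — new cell
Step 5: on WHITE (10,3): turn R to W, flip to black, move to (10,2). |black|=7 — new cell
Step 6: on WHITE (10,2): turn R to N, flip to black, move to (9,2). |black|=8 — new cell
No revisit within 6 steps.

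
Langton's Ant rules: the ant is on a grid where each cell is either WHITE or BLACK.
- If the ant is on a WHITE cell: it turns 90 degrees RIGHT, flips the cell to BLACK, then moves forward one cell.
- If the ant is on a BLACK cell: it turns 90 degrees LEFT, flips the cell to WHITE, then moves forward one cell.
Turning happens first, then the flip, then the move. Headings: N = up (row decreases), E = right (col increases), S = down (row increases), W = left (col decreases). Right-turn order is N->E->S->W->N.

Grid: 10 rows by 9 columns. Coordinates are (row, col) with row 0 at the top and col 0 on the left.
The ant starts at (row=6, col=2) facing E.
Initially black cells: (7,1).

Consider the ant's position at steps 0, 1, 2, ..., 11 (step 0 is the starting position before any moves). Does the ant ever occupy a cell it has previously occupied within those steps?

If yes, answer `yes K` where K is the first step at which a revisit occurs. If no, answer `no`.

Step 1: on WHITE (6,2): turn R to S, flip to black, move to (7,2). |black|=2 — new cell
Step 2: on WHITE (7,2): turn R to W, flip to black, move to (7,1). |black|=3 — new cell
Step 3: on BLACK (7,1): turn L to S, flip to white, move to (8,1). |black|=2 — new cell
Step 4: on WHITE (8,1): turn R to W, flip to black, move to (8,0). |black|=3 — new cell
Step 5: on WHITE (8,0): turn R to N, flip to black, move to (7,0). |black|=4 — new cell
Step 6: on WHITE (7,0): turn R to E, flip to black, move to (7,1). |black|=5 — REVISIT

Answer: yes 6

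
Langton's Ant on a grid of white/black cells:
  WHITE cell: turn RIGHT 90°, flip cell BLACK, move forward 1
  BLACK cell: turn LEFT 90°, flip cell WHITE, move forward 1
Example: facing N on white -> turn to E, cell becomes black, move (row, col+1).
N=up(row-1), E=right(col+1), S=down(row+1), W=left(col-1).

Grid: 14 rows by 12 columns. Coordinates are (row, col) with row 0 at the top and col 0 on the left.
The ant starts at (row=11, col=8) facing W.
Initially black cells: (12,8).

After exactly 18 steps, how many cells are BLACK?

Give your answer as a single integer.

Answer: 9

Derivation:
Step 1: on WHITE (11,8): turn R to N, flip to black, move to (10,8). |black|=2
Step 2: on WHITE (10,8): turn R to E, flip to black, move to (10,9). |black|=3
Step 3: on WHITE (10,9): turn R to S, flip to black, move to (11,9). |black|=4
Step 4: on WHITE (11,9): turn R to W, flip to black, move to (11,8). |black|=5
Step 5: on BLACK (11,8): turn L to S, flip to white, move to (12,8). |black|=4
Step 6: on BLACK (12,8): turn L to E, flip to white, move to (12,9). |black|=3
Step 7: on WHITE (12,9): turn R to S, flip to black, move to (13,9). |black|=4
Step 8: on WHITE (13,9): turn R to W, flip to black, move to (13,8). |black|=5
Step 9: on WHITE (13,8): turn R to N, flip to black, move to (12,8). |black|=6
Step 10: on WHITE (12,8): turn R to E, flip to black, move to (12,9). |black|=7
Step 11: on BLACK (12,9): turn L to N, flip to white, move to (11,9). |black|=6
Step 12: on BLACK (11,9): turn L to W, flip to white, move to (11,8). |black|=5
Step 13: on WHITE (11,8): turn R to N, flip to black, move to (10,8). |black|=6
Step 14: on BLACK (10,8): turn L to W, flip to white, move to (10,7). |black|=5
Step 15: on WHITE (10,7): turn R to N, flip to black, move to (9,7). |black|=6
Step 16: on WHITE (9,7): turn R to E, flip to black, move to (9,8). |black|=7
Step 17: on WHITE (9,8): turn R to S, flip to black, move to (10,8). |black|=8
Step 18: on WHITE (10,8): turn R to W, flip to black, move to (10,7). |black|=9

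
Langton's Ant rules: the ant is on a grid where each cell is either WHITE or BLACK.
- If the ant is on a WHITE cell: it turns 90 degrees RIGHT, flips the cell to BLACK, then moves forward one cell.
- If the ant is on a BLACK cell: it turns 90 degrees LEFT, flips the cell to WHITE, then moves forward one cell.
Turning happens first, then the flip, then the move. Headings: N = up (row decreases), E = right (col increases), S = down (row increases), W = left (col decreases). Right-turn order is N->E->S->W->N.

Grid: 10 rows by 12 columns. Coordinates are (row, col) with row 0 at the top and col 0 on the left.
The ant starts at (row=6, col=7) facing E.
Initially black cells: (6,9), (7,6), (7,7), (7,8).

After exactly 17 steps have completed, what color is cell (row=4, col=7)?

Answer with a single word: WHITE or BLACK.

Answer: WHITE

Derivation:
Step 1: on WHITE (6,7): turn R to S, flip to black, move to (7,7). |black|=5
Step 2: on BLACK (7,7): turn L to E, flip to white, move to (7,8). |black|=4
Step 3: on BLACK (7,8): turn L to N, flip to white, move to (6,8). |black|=3
Step 4: on WHITE (6,8): turn R to E, flip to black, move to (6,9). |black|=4
Step 5: on BLACK (6,9): turn L to N, flip to white, move to (5,9). |black|=3
Step 6: on WHITE (5,9): turn R to E, flip to black, move to (5,10). |black|=4
Step 7: on WHITE (5,10): turn R to S, flip to black, move to (6,10). |black|=5
Step 8: on WHITE (6,10): turn R to W, flip to black, move to (6,9). |black|=6
Step 9: on WHITE (6,9): turn R to N, flip to black, move to (5,9). |black|=7
Step 10: on BLACK (5,9): turn L to W, flip to white, move to (5,8). |black|=6
Step 11: on WHITE (5,8): turn R to N, flip to black, move to (4,8). |black|=7
Step 12: on WHITE (4,8): turn R to E, flip to black, move to (4,9). |black|=8
Step 13: on WHITE (4,9): turn R to S, flip to black, move to (5,9). |black|=9
Step 14: on WHITE (5,9): turn R to W, flip to black, move to (5,8). |black|=10
Step 15: on BLACK (5,8): turn L to S, flip to white, move to (6,8). |black|=9
Step 16: on BLACK (6,8): turn L to E, flip to white, move to (6,9). |black|=8
Step 17: on BLACK (6,9): turn L to N, flip to white, move to (5,9). |black|=7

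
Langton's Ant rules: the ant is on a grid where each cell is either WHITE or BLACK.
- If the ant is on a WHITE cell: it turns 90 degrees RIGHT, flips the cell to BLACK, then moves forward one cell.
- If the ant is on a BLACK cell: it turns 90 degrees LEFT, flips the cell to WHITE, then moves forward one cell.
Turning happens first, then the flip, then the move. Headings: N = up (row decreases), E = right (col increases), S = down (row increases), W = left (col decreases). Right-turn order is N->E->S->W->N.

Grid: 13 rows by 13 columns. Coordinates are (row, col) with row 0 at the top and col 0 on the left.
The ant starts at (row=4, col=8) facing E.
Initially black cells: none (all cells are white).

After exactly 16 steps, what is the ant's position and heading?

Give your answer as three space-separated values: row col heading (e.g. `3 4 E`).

Answer: 4 8 E

Derivation:
Step 1: on WHITE (4,8): turn R to S, flip to black, move to (5,8). |black|=1
Step 2: on WHITE (5,8): turn R to W, flip to black, move to (5,7). |black|=2
Step 3: on WHITE (5,7): turn R to N, flip to black, move to (4,7). |black|=3
Step 4: on WHITE (4,7): turn R to E, flip to black, move to (4,8). |black|=4
Step 5: on BLACK (4,8): turn L to N, flip to white, move to (3,8). |black|=3
Step 6: on WHITE (3,8): turn R to E, flip to black, move to (3,9). |black|=4
Step 7: on WHITE (3,9): turn R to S, flip to black, move to (4,9). |black|=5
Step 8: on WHITE (4,9): turn R to W, flip to black, move to (4,8). |black|=6
Step 9: on WHITE (4,8): turn R to N, flip to black, move to (3,8). |black|=7
Step 10: on BLACK (3,8): turn L to W, flip to white, move to (3,7). |black|=6
Step 11: on WHITE (3,7): turn R to N, flip to black, move to (2,7). |black|=7
Step 12: on WHITE (2,7): turn R to E, flip to black, move to (2,8). |black|=8
Step 13: on WHITE (2,8): turn R to S, flip to black, move to (3,8). |black|=9
Step 14: on WHITE (3,8): turn R to W, flip to black, move to (3,7). |black|=10
Step 15: on BLACK (3,7): turn L to S, flip to white, move to (4,7). |black|=9
Step 16: on BLACK (4,7): turn L to E, flip to white, move to (4,8). |black|=8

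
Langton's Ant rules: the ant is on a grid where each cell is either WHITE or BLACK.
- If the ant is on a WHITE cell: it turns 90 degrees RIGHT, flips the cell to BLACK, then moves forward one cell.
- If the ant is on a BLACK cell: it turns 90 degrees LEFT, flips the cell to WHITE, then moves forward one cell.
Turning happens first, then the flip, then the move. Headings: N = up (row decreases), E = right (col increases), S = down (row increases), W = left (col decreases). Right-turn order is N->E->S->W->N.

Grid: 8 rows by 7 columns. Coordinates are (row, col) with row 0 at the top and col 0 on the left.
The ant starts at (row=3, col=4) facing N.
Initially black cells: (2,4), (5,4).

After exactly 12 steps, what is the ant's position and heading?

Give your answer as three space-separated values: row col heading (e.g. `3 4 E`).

Answer: 1 4 N

Derivation:
Step 1: on WHITE (3,4): turn R to E, flip to black, move to (3,5). |black|=3
Step 2: on WHITE (3,5): turn R to S, flip to black, move to (4,5). |black|=4
Step 3: on WHITE (4,5): turn R to W, flip to black, move to (4,4). |black|=5
Step 4: on WHITE (4,4): turn R to N, flip to black, move to (3,4). |black|=6
Step 5: on BLACK (3,4): turn L to W, flip to white, move to (3,3). |black|=5
Step 6: on WHITE (3,3): turn R to N, flip to black, move to (2,3). |black|=6
Step 7: on WHITE (2,3): turn R to E, flip to black, move to (2,4). |black|=7
Step 8: on BLACK (2,4): turn L to N, flip to white, move to (1,4). |black|=6
Step 9: on WHITE (1,4): turn R to E, flip to black, move to (1,5). |black|=7
Step 10: on WHITE (1,5): turn R to S, flip to black, move to (2,5). |black|=8
Step 11: on WHITE (2,5): turn R to W, flip to black, move to (2,4). |black|=9
Step 12: on WHITE (2,4): turn R to N, flip to black, move to (1,4). |black|=10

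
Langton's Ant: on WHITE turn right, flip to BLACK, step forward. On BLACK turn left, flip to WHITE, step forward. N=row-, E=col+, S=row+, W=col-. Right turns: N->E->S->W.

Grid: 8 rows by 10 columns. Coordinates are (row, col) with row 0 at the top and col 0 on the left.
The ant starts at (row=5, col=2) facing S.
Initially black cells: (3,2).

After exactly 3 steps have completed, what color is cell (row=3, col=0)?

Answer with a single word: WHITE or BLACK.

Answer: WHITE

Derivation:
Step 1: on WHITE (5,2): turn R to W, flip to black, move to (5,1). |black|=2
Step 2: on WHITE (5,1): turn R to N, flip to black, move to (4,1). |black|=3
Step 3: on WHITE (4,1): turn R to E, flip to black, move to (4,2). |black|=4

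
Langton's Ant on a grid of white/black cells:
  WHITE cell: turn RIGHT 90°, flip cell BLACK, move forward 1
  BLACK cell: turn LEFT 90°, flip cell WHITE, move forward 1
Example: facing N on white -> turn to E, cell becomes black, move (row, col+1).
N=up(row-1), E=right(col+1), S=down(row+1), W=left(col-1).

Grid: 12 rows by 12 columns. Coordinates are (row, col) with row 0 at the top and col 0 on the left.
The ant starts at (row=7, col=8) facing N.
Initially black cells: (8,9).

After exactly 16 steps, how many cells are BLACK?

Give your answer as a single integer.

Step 1: on WHITE (7,8): turn R to E, flip to black, move to (7,9). |black|=2
Step 2: on WHITE (7,9): turn R to S, flip to black, move to (8,9). |black|=3
Step 3: on BLACK (8,9): turn L to E, flip to white, move to (8,10). |black|=2
Step 4: on WHITE (8,10): turn R to S, flip to black, move to (9,10). |black|=3
Step 5: on WHITE (9,10): turn R to W, flip to black, move to (9,9). |black|=4
Step 6: on WHITE (9,9): turn R to N, flip to black, move to (8,9). |black|=5
Step 7: on WHITE (8,9): turn R to E, flip to black, move to (8,10). |black|=6
Step 8: on BLACK (8,10): turn L to N, flip to white, move to (7,10). |black|=5
Step 9: on WHITE (7,10): turn R to E, flip to black, move to (7,11). |black|=6
Step 10: on WHITE (7,11): turn R to S, flip to black, move to (8,11). |black|=7
Step 11: on WHITE (8,11): turn R to W, flip to black, move to (8,10). |black|=8
Step 12: on WHITE (8,10): turn R to N, flip to black, move to (7,10). |black|=9
Step 13: on BLACK (7,10): turn L to W, flip to white, move to (7,9). |black|=8
Step 14: on BLACK (7,9): turn L to S, flip to white, move to (8,9). |black|=7
Step 15: on BLACK (8,9): turn L to E, flip to white, move to (8,10). |black|=6
Step 16: on BLACK (8,10): turn L to N, flip to white, move to (7,10). |black|=5

Answer: 5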